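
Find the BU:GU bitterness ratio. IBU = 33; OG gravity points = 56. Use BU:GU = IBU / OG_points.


BU:GU = 33 / 56

0.5893


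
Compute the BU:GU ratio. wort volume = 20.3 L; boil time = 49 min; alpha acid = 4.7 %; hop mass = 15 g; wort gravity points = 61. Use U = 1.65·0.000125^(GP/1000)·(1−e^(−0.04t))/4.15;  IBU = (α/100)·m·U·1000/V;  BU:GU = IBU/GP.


U = 1.65·0.000125^(61/1000)·(1−e^(−0.04·49))/4.15 = 0.1974
IBU = (4.7/100)·15·0.1974·1000/20.3 = 6.8565
BU:GU = 6.8565/61

0.1124


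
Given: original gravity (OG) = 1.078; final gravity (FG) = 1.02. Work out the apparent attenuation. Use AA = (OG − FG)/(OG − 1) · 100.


AA = (1.078 − 1.02)/(1.078 − 1) · 100

74.3590 %


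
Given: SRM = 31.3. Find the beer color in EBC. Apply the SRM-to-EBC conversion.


EBC = SRM · 1.97
EBC = 31.3 · 1.97

61.6610 EBC


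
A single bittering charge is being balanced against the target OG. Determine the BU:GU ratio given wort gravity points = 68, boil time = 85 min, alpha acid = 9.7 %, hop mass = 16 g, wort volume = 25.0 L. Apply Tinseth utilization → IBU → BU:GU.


U = 1.65·0.000125^(GP/1000)·(1−e^(−0.04t))/4.15;  IBU = (α/100)·m·U·1000/V;  BU:GU = IBU/GP
U = 1.65·0.000125^(68/1000)·(1−e^(−0.04·85))/4.15 = 0.2086
IBU = (9.7/100)·16·0.2086·1000/25.0 = 12.9490
BU:GU = 12.9490/68

0.1904


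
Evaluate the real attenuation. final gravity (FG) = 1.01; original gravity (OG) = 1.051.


AA = (OG−FG)/(OG−1)·100;  RA = AA·0.8192
AA = (1.051 − 1.01)/(1.051 − 1)·100 = 80.3922
RA = 80.3922·0.8192

65.8573 %


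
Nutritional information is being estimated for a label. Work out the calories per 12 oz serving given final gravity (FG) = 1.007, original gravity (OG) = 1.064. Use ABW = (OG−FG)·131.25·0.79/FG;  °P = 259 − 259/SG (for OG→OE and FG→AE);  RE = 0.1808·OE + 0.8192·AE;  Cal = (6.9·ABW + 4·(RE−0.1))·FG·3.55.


ABW = (1.064 − 1.007)·131.25·0.79/1.007 = 5.8691
OE = 259 − 259/1.064 = 15.5789 °P
AE = 259 − 259/1.007 = 1.8004 °P
RE = 0.1808·15.5789 + 0.8192·1.8004 = 4.2916 °P
Cal = (6.9·5.8691 + 4·(4.2916−0.1))·1.007·3.55

204.7068 kcal


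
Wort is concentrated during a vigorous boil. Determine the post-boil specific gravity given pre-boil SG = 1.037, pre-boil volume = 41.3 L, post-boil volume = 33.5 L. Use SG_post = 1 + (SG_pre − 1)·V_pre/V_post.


pts_pre = (1.037 − 1)·1000 = 37.0000
pts_post = 37.0000·41.3/33.5 = 45.6149
SG_post = 1 + 45.6149/1000

1.0456


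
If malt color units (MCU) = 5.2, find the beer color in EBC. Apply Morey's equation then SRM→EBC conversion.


SRM = 1.4922·MCU^0.6859;  EBC = SRM·1.97
SRM = 1.4922·5.2^0.6859 = 4.6231
EBC = 4.6231·1.97

9.1075 EBC


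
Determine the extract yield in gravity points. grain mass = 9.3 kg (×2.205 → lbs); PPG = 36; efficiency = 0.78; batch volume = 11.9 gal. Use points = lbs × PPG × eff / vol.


lbs = 9.3 × 2.205 = 20.5065
points = 20.5065 × 36 × 0.78 / 11.9

48.3884 points


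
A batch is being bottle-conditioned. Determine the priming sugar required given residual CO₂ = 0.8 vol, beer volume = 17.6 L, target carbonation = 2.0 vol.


sugar = (target − residual)·4.0·V
sugar = (2.0 − 0.8)·4.0·17.6

84.4800 g


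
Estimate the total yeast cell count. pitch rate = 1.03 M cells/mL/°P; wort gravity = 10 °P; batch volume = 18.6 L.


cells (billions) = rate · V_L · °P
cells = 1.03 · 18.6 · 10

191.5800 billion cells


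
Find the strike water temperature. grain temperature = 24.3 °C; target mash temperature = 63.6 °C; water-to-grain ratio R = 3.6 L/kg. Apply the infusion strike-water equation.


T_strike = (0.41/R)·(T_mash − T_grain) + T_mash
T_strike = (0.41/3.6)·(63.6 − 24.3) + 63.6

68.0758 °C


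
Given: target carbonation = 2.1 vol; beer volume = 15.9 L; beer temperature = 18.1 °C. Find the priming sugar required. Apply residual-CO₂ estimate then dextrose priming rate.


residual = 14.695·(0.01821 + 0.09011·e^(−0.04·T));  sugar = (target − residual)·4.0·V
residual = 14.695·(0.01821 + 0.09011·e^(−0.04·18.1)) = 0.9096
sugar = (2.1 − 0.9096)·4.0·15.9

75.7117 g


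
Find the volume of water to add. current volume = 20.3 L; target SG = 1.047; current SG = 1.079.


V_water = V·((SG_curr − 1)/(SG_target − 1) − 1)
V_water = 20.3·((1.079 − 1)/(1.047 − 1) − 1)

13.8213 L


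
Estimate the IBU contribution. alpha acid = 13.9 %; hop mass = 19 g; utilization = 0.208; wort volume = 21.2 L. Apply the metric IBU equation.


IBU = (α/100)·mass·U·1000 / V
IBU = (13.9/100)·19·0.208·1000 / 21.2

25.9117 IBU


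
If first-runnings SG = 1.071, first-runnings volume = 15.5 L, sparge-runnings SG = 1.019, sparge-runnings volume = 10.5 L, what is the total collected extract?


total = Σ (SG_i − 1)·1000·V_i
first = (1.071 − 1)·1000·15.5 = 1100.5000
sparge = (1.019 − 1)·1000·10.5 = 199.5000
total = 1100.5000 + 199.5000

1300.0000 gravity·L


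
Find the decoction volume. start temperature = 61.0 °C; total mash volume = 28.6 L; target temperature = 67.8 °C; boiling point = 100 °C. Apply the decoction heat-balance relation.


V_dec = V_total·(T_target − T_start)/(T_boil − T_start)
V_dec = 28.6·(67.8 − 61.0)/(100 − 61.0)

4.9867 L


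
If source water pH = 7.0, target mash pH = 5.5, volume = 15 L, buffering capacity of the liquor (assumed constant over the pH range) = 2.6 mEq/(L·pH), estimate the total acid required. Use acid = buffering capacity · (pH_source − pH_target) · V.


acid = 2.6 · (7.0 − 5.5) · 15

58.5000 mEq


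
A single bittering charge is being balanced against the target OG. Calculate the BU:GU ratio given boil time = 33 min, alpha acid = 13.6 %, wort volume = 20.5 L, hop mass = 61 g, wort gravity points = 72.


U = 1.65·0.000125^(GP/1000)·(1−e^(−0.04t))/4.15;  IBU = (α/100)·m·U·1000/V;  BU:GU = IBU/GP
U = 1.65·0.000125^(72/1000)·(1−e^(−0.04·33))/4.15 = 0.1526
IBU = (13.6/100)·61·0.1526·1000/20.5 = 61.7379
BU:GU = 61.7379/72

0.8575


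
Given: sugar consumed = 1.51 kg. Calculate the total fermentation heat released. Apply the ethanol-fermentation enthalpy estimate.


Q = m_sugar · 590 kJ/kg
Q = 1.51 · 590

890.9000 kJ


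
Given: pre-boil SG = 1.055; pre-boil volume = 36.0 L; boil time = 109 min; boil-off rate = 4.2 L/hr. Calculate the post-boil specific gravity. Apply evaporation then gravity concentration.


V_post = V_pre − rate·(t/60);  SG_post = 1 + (SG_pre−1)·V_pre/V_post
V_post = 36.0 − 4.2·(109/60) = 28.3700
SG_post = 1 + (1.055 − 1)·36.0/28.3700

1.0698


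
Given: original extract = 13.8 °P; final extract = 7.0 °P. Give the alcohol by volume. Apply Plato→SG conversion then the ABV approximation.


SG = 259/(259 − P);  ABV = (OG − FG)·131.25
OG = 259/(259 − 13.8) = 1.0563
FG = 259/(259 − 7.0) = 1.0278
ABV = (1.0563 − 1.0278)·131.25

3.7410 % ABV


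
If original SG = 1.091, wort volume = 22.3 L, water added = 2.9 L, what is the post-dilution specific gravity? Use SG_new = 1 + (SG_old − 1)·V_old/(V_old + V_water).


pts = (1.091 − 1)·1000·22.3/(22.3 + 2.9) = 80.5278
SG_new = 1 + 80.5278/1000

1.0805


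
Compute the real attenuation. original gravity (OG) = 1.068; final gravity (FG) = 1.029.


AA = (OG−FG)/(OG−1)·100;  RA = AA·0.8192
AA = (1.068 − 1.029)/(1.068 − 1)·100 = 57.3529
RA = 57.3529·0.8192

46.9835 %


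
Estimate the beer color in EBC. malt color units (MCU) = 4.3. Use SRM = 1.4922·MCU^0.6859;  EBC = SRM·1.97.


SRM = 1.4922·4.3^0.6859 = 4.0581
EBC = 4.0581·1.97

7.9945 EBC


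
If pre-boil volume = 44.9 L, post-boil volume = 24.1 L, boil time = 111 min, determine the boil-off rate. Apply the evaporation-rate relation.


rate = (V_pre − V_post) / (t_min/60)
rate = (44.9 − 24.1) / (111/60)

11.2432 L/hr


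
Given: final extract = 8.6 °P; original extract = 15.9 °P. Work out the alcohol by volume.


SG = 259/(259 − P);  ABV = (OG − FG)·131.25
OG = 259/(259 − 15.9) = 1.0654
FG = 259/(259 − 8.6) = 1.0343
ABV = (1.0654 − 1.0343)·131.25

4.0766 % ABV


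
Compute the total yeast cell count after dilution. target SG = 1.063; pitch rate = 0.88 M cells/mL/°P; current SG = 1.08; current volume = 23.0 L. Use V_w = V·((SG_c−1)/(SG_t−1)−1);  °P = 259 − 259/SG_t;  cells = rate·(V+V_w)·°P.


V_w = 23.0·((1.08−1)/(1.063−1)−1) = 6.2063
V_final = 23.0 + 6.2063 = 29.2063
°P = 259 − 259/1.063 = 15.3500
cells = 0.88·29.2063·15.3500

394.5182 billion cells


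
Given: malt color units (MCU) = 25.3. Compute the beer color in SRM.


SRM = 1.4922 · MCU^0.6859
SRM = 1.4922 · 25.3^0.6859

13.6845 SRM


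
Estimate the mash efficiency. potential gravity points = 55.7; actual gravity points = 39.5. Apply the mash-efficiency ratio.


efficiency = actual / potential × 100
efficiency = 39.5 / 55.7 × 100

70.9156 %


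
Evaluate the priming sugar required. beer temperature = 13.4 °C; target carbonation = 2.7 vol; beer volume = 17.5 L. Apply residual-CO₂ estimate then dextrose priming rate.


residual = 14.695·(0.01821 + 0.09011·e^(−0.04·T));  sugar = (target − residual)·4.0·V
residual = 14.695·(0.01821 + 0.09011·e^(−0.04·13.4)) = 1.0423
sugar = (2.7 − 1.0423)·4.0·17.5

116.0359 g


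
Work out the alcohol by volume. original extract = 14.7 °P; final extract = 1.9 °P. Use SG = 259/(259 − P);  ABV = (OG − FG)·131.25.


OG = 259/(259 − 14.7) = 1.0602
FG = 259/(259 − 1.9) = 1.0074
ABV = (1.0602 − 1.0074)·131.25

6.9276 % ABV


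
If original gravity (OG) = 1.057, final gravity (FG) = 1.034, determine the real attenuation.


AA = (OG−FG)/(OG−1)·100;  RA = AA·0.8192
AA = (1.057 − 1.034)/(1.057 − 1)·100 = 40.3509
RA = 40.3509·0.8192

33.0554 %


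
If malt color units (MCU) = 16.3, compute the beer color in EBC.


SRM = 1.4922·MCU^0.6859;  EBC = SRM·1.97
SRM = 1.4922·16.3^0.6859 = 10.1220
EBC = 10.1220·1.97

19.9403 EBC


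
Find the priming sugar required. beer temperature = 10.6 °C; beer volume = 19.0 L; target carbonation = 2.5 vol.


residual = 14.695·(0.01821 + 0.09011·e^(−0.04·T));  sugar = (target − residual)·4.0·V
residual = 14.695·(0.01821 + 0.09011·e^(−0.04·10.6)) = 1.1342
sugar = (2.5 − 1.1342)·4.0·19.0

103.8037 g


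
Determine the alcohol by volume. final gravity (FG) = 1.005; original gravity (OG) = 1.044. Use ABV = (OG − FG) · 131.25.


ABV = (1.044 − 1.005) · 131.25

5.1188 % ABV


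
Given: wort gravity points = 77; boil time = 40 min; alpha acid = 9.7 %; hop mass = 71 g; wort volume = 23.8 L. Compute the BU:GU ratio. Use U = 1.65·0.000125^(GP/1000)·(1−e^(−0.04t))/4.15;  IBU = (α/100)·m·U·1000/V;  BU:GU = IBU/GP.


U = 1.65·0.000125^(77/1000)·(1−e^(−0.04·40))/4.15 = 0.1588
IBU = (9.7/100)·71·0.1588·1000/23.8 = 45.9632
BU:GU = 45.9632/77

0.5969


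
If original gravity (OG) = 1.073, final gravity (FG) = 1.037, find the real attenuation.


AA = (OG−FG)/(OG−1)·100;  RA = AA·0.8192
AA = (1.073 − 1.037)/(1.073 − 1)·100 = 49.3151
RA = 49.3151·0.8192

40.3989 %


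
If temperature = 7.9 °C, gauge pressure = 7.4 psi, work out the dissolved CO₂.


vols = (P + 14.695)·(0.01821 + 0.09011·e^(−0.04·T))
vols = (7.4 + 14.695)·(0.01821 + 0.09011·e^(−0.04·7.9))

1.8539 volumes


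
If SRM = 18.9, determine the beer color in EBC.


EBC = SRM · 1.97
EBC = 18.9 · 1.97

37.2330 EBC


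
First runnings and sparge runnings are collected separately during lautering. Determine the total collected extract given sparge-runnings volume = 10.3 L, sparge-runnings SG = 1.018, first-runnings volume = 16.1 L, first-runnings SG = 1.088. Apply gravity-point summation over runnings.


total = Σ (SG_i − 1)·1000·V_i
first = (1.088 − 1)·1000·16.1 = 1416.8000
sparge = (1.018 − 1)·1000·10.3 = 185.4000
total = 1416.8000 + 185.4000

1602.2000 gravity·L


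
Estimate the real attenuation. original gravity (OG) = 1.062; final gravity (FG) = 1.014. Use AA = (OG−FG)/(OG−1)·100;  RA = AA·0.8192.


AA = (1.062 − 1.014)/(1.062 − 1)·100 = 77.4194
RA = 77.4194·0.8192

63.4219 %


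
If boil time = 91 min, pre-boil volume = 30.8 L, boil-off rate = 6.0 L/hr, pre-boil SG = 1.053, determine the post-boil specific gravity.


V_post = V_pre − rate·(t/60);  SG_post = 1 + (SG_pre−1)·V_pre/V_post
V_post = 30.8 − 6.0·(91/60) = 21.7000
SG_post = 1 + (1.053 − 1)·30.8/21.7000

1.0752


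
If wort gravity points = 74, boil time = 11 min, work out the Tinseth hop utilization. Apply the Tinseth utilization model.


U = 1.65·0.000125^(GP/1000) · (1 − e^(−0.04·t))/4.15
bigness = 1.65·0.000125^(74/1000) = 0.8485
boil_factor = (1 − e^(−0.04·11))/4.15 = 0.0858
U = 0.8485 · 0.0858

0.0728


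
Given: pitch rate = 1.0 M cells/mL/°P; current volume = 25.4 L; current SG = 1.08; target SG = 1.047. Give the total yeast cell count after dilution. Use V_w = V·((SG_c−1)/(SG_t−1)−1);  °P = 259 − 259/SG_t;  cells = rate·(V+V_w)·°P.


V_w = 25.4·((1.08−1)/(1.047−1)−1) = 17.8340
V_final = 25.4 + 17.8340 = 43.2340
°P = 259 − 259/1.047 = 11.6266
cells = 1.0·43.2340·11.6266

502.6628 billion cells


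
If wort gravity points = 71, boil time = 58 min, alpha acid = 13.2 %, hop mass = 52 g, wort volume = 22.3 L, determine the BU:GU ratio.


U = 1.65·0.000125^(GP/1000)·(1−e^(−0.04t))/4.15;  IBU = (α/100)·m·U·1000/V;  BU:GU = IBU/GP
U = 1.65·0.000125^(71/1000)·(1−e^(−0.04·58))/4.15 = 0.1894
IBU = (13.2/100)·52·0.1894·1000/22.3 = 58.2993
BU:GU = 58.2993/71

0.8211


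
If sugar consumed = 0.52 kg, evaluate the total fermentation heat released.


Q = m_sugar · 590 kJ/kg
Q = 0.52 · 590

306.8000 kJ


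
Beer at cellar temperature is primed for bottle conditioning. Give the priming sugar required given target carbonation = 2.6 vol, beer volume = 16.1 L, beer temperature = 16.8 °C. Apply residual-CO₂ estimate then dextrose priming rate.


residual = 14.695·(0.01821 + 0.09011·e^(−0.04·T));  sugar = (target − residual)·4.0·V
residual = 14.695·(0.01821 + 0.09011·e^(−0.04·16.8)) = 0.9438
sugar = (2.6 − 0.9438)·4.0·16.1

106.6574 g


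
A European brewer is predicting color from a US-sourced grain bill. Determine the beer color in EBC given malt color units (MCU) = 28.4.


SRM = 1.4922·MCU^0.6859;  EBC = SRM·1.97
SRM = 1.4922·28.4^0.6859 = 14.8135
EBC = 14.8135·1.97

29.1826 EBC


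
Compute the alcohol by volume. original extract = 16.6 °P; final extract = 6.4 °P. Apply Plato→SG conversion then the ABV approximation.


SG = 259/(259 − P);  ABV = (OG − FG)·131.25
OG = 259/(259 − 16.6) = 1.0685
FG = 259/(259 − 6.4) = 1.0253
ABV = (1.0685 − 1.0253)·131.25

5.6628 % ABV


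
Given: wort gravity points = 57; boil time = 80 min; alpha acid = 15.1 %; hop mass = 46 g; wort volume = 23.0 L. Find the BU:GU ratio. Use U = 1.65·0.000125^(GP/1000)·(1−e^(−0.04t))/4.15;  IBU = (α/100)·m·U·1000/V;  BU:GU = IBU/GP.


U = 1.65·0.000125^(57/1000)·(1−e^(−0.04·80))/4.15 = 0.2285
IBU = (15.1/100)·46·0.2285·1000/23.0 = 69.0070
BU:GU = 69.0070/57

1.2106


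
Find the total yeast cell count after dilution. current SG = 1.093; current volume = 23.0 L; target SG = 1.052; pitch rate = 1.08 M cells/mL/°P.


V_w = V·((SG_c−1)/(SG_t−1)−1);  °P = 259 − 259/SG_t;  cells = rate·(V+V_w)·°P
V_w = 23.0·((1.093−1)/(1.052−1)−1) = 18.1346
V_final = 23.0 + 18.1346 = 41.1346
°P = 259 − 259/1.052 = 12.8023
cells = 1.08·41.1346·12.8023

568.7463 billion cells


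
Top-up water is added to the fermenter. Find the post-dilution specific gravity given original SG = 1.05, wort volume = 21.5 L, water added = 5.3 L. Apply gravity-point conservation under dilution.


SG_new = 1 + (SG_old − 1)·V_old/(V_old + V_water)
pts = (1.05 − 1)·1000·21.5/(21.5 + 5.3) = 40.1119
SG_new = 1 + 40.1119/1000

1.0401


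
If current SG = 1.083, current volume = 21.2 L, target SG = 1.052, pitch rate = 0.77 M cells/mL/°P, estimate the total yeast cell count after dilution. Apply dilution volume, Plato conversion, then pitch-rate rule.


V_w = V·((SG_c−1)/(SG_t−1)−1);  °P = 259 − 259/SG_t;  cells = rate·(V+V_w)·°P
V_w = 21.2·((1.083−1)/(1.052−1)−1) = 12.6385
V_final = 21.2 + 12.6385 = 33.8385
°P = 259 − 259/1.052 = 12.8023
cells = 0.77·33.8385·12.8023

333.5713 billion cells


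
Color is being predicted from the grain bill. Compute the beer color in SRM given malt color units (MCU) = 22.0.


SRM = 1.4922 · MCU^0.6859
SRM = 1.4922 · 22.0^0.6859

12.4335 SRM


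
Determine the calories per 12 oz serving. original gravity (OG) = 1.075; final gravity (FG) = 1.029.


ABW = (OG−FG)·131.25·0.79/FG;  °P = 259 − 259/SG (for OG→OE and FG→AE);  RE = 0.1808·OE + 0.8192·AE;  Cal = (6.9·ABW + 4·(RE−0.1))·FG·3.55
ABW = (1.075 − 1.029)·131.25·0.79/1.029 = 4.6352
OE = 259 − 259/1.075 = 18.0698 °P
AE = 259 − 259/1.029 = 7.2993 °P
RE = 0.1808·18.0698 + 0.8192·7.2993 = 9.2466 °P
Cal = (6.9·4.6352 + 4·(9.2466−0.1))·1.029·3.55

250.4805 kcal


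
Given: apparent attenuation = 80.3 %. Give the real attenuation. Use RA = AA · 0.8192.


RA = 80.3 · 0.8192

65.7818 %


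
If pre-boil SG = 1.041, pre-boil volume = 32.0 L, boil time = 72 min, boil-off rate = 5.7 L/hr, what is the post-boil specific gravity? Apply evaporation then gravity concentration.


V_post = V_pre − rate·(t/60);  SG_post = 1 + (SG_pre−1)·V_pre/V_post
V_post = 32.0 − 5.7·(72/60) = 25.1600
SG_post = 1 + (1.041 − 1)·32.0/25.1600

1.0521


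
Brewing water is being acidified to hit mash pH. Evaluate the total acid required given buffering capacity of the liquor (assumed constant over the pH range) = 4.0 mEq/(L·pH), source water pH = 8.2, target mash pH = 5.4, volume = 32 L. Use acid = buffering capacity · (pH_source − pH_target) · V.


acid = 4.0 · (8.2 − 5.4) · 32

358.4000 mEq


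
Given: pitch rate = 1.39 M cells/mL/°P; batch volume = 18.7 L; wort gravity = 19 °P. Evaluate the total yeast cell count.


cells (billions) = rate · V_L · °P
cells = 1.39 · 18.7 · 19

493.8670 billion cells


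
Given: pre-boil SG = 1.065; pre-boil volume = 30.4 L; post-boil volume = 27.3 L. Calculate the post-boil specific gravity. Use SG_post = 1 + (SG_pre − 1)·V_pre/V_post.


pts_pre = (1.065 − 1)·1000 = 65.0000
pts_post = 65.0000·30.4/27.3 = 72.3810
SG_post = 1 + 72.3810/1000

1.0724


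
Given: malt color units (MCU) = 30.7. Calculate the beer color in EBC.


SRM = 1.4922·MCU^0.6859;  EBC = SRM·1.97
SRM = 1.4922·30.7^0.6859 = 15.6263
EBC = 15.6263·1.97

30.7837 EBC


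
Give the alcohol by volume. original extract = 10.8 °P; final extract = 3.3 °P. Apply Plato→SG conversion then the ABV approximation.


SG = 259/(259 − P);  ABV = (OG − FG)·131.25
OG = 259/(259 − 10.8) = 1.0435
FG = 259/(259 − 3.3) = 1.0129
ABV = (1.0435 − 1.0129)·131.25

4.0172 % ABV


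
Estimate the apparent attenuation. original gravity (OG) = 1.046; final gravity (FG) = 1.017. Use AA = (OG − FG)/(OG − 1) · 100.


AA = (1.046 − 1.017)/(1.046 − 1) · 100

63.0435 %


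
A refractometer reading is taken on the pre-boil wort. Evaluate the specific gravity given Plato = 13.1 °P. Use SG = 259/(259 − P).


SG = 259/(259 − 13.1)

1.0533


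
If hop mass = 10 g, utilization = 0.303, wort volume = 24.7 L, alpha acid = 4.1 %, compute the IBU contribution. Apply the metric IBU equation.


IBU = (α/100)·mass·U·1000 / V
IBU = (4.1/100)·10·0.303·1000 / 24.7

5.0296 IBU


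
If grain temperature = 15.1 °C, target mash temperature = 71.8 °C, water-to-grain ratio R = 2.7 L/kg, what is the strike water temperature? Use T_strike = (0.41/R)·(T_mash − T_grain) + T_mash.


T_strike = (0.41/2.7)·(71.8 − 15.1) + 71.8

80.4100 °C


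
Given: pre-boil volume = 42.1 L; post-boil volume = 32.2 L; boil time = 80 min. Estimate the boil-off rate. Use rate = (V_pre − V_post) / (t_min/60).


rate = (42.1 − 32.2) / (80/60)

7.4250 L/hr


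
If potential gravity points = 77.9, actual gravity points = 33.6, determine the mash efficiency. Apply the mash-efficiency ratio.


efficiency = actual / potential × 100
efficiency = 33.6 / 77.9 × 100

43.1322 %


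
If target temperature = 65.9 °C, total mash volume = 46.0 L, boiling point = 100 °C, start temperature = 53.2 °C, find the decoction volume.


V_dec = V_total·(T_target − T_start)/(T_boil − T_start)
V_dec = 46.0·(65.9 − 53.2)/(100 − 53.2)

12.4829 L


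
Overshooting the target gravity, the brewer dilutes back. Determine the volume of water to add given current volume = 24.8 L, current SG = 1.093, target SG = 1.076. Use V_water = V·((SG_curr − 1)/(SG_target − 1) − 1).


V_water = 24.8·((1.093 − 1)/(1.076 − 1) − 1)

5.5474 L


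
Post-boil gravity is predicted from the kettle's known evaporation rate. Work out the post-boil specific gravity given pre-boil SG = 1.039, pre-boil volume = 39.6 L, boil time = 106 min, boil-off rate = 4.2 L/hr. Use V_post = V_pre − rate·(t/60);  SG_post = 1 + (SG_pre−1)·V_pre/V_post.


V_post = 39.6 − 4.2·(106/60) = 32.1800
SG_post = 1 + (1.039 − 1)·39.6/32.1800

1.0480


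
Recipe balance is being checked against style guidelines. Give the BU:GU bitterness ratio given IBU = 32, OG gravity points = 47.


BU:GU = IBU / OG_points
BU:GU = 32 / 47

0.6809


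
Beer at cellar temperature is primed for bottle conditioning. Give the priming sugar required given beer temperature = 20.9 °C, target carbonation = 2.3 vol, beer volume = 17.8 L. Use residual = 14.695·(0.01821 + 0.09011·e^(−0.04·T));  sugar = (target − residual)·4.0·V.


residual = 14.695·(0.01821 + 0.09011·e^(−0.04·20.9)) = 0.8415
sugar = (2.3 − 0.8415)·4.0·17.8

103.8421 g


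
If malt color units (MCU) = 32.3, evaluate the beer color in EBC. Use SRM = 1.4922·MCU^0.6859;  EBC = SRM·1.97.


SRM = 1.4922·32.3^0.6859 = 16.1804
EBC = 16.1804·1.97

31.8754 EBC


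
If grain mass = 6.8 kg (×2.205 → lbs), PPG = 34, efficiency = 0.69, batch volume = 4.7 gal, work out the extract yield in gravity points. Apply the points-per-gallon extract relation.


points = lbs × PPG × eff / vol
lbs = 6.8 × 2.205 = 14.9940
points = 14.9940 × 34 × 0.69 / 4.7

74.8424 points


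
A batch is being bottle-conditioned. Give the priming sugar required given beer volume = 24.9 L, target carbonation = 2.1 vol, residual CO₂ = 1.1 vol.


sugar = (target − residual)·4.0·V
sugar = (2.1 − 1.1)·4.0·24.9

99.6000 g


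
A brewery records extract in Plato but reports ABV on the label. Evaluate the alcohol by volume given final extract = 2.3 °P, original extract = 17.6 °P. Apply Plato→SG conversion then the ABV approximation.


SG = 259/(259 − P);  ABV = (OG − FG)·131.25
OG = 259/(259 − 17.6) = 1.0729
FG = 259/(259 − 2.3) = 1.0090
ABV = (1.0729 − 1.0090)·131.25

8.3932 % ABV


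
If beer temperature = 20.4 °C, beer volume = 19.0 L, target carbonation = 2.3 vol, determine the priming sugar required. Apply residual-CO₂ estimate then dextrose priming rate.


residual = 14.695·(0.01821 + 0.09011·e^(−0.04·T));  sugar = (target − residual)·4.0·V
residual = 14.695·(0.01821 + 0.09011·e^(−0.04·20.4)) = 0.8531
sugar = (2.3 − 0.8531)·4.0·19.0

109.9615 g


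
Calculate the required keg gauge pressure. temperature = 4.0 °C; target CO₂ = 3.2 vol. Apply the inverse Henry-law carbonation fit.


psi = vols/(0.01821 + 0.09011·e^(−0.04·T)) − 14.695
psi = 3.2/(0.01821 + 0.09011·e^(−0.04·4.0)) − 14.695

18.9904 psi


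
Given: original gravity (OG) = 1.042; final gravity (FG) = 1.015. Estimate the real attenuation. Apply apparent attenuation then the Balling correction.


AA = (OG−FG)/(OG−1)·100;  RA = AA·0.8192
AA = (1.042 − 1.015)/(1.042 − 1)·100 = 64.2857
RA = 64.2857·0.8192

52.6629 %


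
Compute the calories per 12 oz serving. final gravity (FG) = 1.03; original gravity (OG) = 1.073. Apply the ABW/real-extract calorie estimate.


ABW = (OG−FG)·131.25·0.79/FG;  °P = 259 − 259/SG (for OG→OE and FG→AE);  RE = 0.1808·OE + 0.8192·AE;  Cal = (6.9·ABW + 4·(RE−0.1))·FG·3.55
ABW = (1.073 − 1.03)·131.25·0.79/1.03 = 4.3287
OE = 259 − 259/1.073 = 17.6207 °P
AE = 259 − 259/1.03 = 7.5437 °P
RE = 0.1808·17.6207 + 0.8192·7.5437 = 9.3656 °P
Cal = (6.9·4.3287 + 4·(9.3656−0.1))·1.03·3.55

244.7313 kcal


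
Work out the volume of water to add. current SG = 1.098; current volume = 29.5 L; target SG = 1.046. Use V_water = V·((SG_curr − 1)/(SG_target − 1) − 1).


V_water = 29.5·((1.098 − 1)/(1.046 − 1) − 1)

33.3478 L


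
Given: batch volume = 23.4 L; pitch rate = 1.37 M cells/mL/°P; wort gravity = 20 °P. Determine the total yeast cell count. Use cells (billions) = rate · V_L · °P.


cells = 1.37 · 23.4 · 20

641.1600 billion cells


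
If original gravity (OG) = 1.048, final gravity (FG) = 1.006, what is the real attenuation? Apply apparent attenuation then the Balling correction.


AA = (OG−FG)/(OG−1)·100;  RA = AA·0.8192
AA = (1.048 − 1.006)/(1.048 − 1)·100 = 87.5000
RA = 87.5000·0.8192

71.6800 %


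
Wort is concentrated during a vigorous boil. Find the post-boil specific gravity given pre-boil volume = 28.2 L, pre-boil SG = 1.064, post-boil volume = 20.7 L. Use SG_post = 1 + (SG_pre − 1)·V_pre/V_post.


pts_pre = (1.064 − 1)·1000 = 64.0000
pts_post = 64.0000·28.2/20.7 = 87.1884
SG_post = 1 + 87.1884/1000

1.0872


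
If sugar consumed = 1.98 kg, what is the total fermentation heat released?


Q = m_sugar · 590 kJ/kg
Q = 1.98 · 590

1168.2000 kJ


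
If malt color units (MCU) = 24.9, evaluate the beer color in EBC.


SRM = 1.4922·MCU^0.6859;  EBC = SRM·1.97
SRM = 1.4922·24.9^0.6859 = 13.5357
EBC = 13.5357·1.97

26.6653 EBC


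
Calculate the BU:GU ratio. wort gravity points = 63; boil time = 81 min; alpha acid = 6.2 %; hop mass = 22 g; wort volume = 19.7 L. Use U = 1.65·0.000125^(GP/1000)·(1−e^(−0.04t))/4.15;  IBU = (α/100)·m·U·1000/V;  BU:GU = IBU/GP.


U = 1.65·0.000125^(63/1000)·(1−e^(−0.04·81))/4.15 = 0.2169
IBU = (6.2/100)·22·0.2169·1000/19.7 = 15.0155
BU:GU = 15.0155/63

0.2383


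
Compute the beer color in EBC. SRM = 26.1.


EBC = SRM · 1.97
EBC = 26.1 · 1.97

51.4170 EBC


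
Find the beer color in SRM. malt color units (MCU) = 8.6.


SRM = 1.4922 · MCU^0.6859
SRM = 1.4922 · 8.6^0.6859

6.5283 SRM


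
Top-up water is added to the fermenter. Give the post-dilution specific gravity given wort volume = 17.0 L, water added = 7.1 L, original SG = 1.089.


SG_new = 1 + (SG_old − 1)·V_old/(V_old + V_water)
pts = (1.089 − 1)·1000·17.0/(17.0 + 7.1) = 62.7801
SG_new = 1 + 62.7801/1000

1.0628


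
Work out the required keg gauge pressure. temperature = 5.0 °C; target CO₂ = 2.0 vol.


psi = vols/(0.01821 + 0.09011·e^(−0.04·T)) − 14.695
psi = 2.0/(0.01821 + 0.09011·e^(−0.04·5.0)) − 14.695

7.0475 psi


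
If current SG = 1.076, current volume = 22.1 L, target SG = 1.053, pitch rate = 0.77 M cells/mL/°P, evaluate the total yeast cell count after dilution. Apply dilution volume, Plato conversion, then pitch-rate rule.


V_w = V·((SG_c−1)/(SG_t−1)−1);  °P = 259 − 259/SG_t;  cells = rate·(V+V_w)·°P
V_w = 22.1·((1.076−1)/(1.053−1)−1) = 9.5906
V_final = 22.1 + 9.5906 = 31.6906
°P = 259 − 259/1.053 = 13.0361
cells = 0.77·31.6906·13.0361

318.1032 billion cells


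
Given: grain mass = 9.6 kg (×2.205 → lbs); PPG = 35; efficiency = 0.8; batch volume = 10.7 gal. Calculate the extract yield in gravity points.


points = lbs × PPG × eff / vol
lbs = 9.6 × 2.205 = 21.1680
points = 21.1680 × 35 × 0.8 / 10.7

55.3929 points


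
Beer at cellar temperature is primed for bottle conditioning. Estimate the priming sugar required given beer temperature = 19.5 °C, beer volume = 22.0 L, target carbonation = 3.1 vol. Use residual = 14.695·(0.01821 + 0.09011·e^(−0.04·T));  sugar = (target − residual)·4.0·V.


residual = 14.695·(0.01821 + 0.09011·e^(−0.04·19.5)) = 0.8746
sugar = (3.1 − 0.8746)·4.0·22.0

195.8350 g


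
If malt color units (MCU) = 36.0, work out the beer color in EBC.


SRM = 1.4922·MCU^0.6859;  EBC = SRM·1.97
SRM = 1.4922·36.0^0.6859 = 17.4299
EBC = 17.4299·1.97

34.3369 EBC


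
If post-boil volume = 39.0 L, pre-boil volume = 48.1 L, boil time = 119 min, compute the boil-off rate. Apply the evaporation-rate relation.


rate = (V_pre − V_post) / (t_min/60)
rate = (48.1 − 39.0) / (119/60)

4.5882 L/hr


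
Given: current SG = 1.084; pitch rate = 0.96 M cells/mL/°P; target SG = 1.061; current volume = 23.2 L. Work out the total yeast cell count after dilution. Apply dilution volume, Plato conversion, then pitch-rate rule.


V_w = V·((SG_c−1)/(SG_t−1)−1);  °P = 259 − 259/SG_t;  cells = rate·(V+V_w)·°P
V_w = 23.2·((1.084−1)/(1.061−1)−1) = 8.7475
V_final = 23.2 + 8.7475 = 31.9475
°P = 259 − 259/1.061 = 14.8907
cells = 0.96·31.9475·14.8907

456.6915 billion cells


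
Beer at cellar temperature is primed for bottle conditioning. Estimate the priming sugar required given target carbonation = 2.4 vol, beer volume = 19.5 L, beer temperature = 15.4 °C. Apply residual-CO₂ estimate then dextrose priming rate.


residual = 14.695·(0.01821 + 0.09011·e^(−0.04·T));  sugar = (target − residual)·4.0·V
residual = 14.695·(0.01821 + 0.09011·e^(−0.04·15.4)) = 0.9828
sugar = (2.4 − 0.9828)·4.0·19.5

110.5432 g


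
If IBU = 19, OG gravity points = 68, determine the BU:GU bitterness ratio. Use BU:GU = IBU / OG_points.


BU:GU = 19 / 68

0.2794


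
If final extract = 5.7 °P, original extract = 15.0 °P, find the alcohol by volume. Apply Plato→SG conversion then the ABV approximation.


SG = 259/(259 − P);  ABV = (OG − FG)·131.25
OG = 259/(259 − 15.0) = 1.0615
FG = 259/(259 − 5.7) = 1.0225
ABV = (1.0615 − 1.0225)·131.25

5.1151 % ABV


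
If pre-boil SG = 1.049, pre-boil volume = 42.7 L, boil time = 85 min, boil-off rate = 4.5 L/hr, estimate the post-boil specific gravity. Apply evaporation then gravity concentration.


V_post = V_pre − rate·(t/60);  SG_post = 1 + (SG_pre−1)·V_pre/V_post
V_post = 42.7 − 4.5·(85/60) = 36.3250
SG_post = 1 + (1.049 − 1)·42.7/36.3250

1.0576


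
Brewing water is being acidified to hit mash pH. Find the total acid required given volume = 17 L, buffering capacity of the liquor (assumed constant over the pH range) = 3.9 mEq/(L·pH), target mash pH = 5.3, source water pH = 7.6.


acid = buffering capacity · (pH_source − pH_target) · V
acid = 3.9 · (7.6 − 5.3) · 17

152.4900 mEq


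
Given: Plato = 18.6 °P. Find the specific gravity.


SG = 259/(259 − P)
SG = 259/(259 − 18.6)

1.0774


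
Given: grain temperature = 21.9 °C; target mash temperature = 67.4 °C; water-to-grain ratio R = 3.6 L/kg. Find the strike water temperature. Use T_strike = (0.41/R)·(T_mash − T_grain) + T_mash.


T_strike = (0.41/3.6)·(67.4 − 21.9) + 67.4

72.5819 °C


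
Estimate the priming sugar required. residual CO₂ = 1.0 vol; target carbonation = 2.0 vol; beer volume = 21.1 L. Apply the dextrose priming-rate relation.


sugar = (target − residual)·4.0·V
sugar = (2.0 − 1.0)·4.0·21.1

84.4000 g


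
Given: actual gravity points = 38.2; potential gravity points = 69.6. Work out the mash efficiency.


efficiency = actual / potential × 100
efficiency = 38.2 / 69.6 × 100

54.8851 %


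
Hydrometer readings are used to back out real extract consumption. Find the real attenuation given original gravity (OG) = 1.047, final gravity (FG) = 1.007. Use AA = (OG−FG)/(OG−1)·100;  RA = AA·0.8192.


AA = (1.047 − 1.007)/(1.047 − 1)·100 = 85.1064
RA = 85.1064·0.8192

69.7191 %


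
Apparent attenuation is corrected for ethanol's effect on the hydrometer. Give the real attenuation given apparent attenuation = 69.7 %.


RA = AA · 0.8192
RA = 69.7 · 0.8192

57.0982 %


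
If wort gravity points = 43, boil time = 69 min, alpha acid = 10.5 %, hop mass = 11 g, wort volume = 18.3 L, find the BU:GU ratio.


U = 1.65·0.000125^(GP/1000)·(1−e^(−0.04t))/4.15;  IBU = (α/100)·m·U·1000/V;  BU:GU = IBU/GP
U = 1.65·0.000125^(43/1000)·(1−e^(−0.04·69))/4.15 = 0.2531
IBU = (10.5/100)·11·0.2531·1000/18.3 = 15.9712
BU:GU = 15.9712/43

0.3714


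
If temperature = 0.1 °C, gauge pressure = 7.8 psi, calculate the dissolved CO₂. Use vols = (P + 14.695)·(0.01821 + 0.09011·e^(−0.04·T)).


vols = (7.8 + 14.695)·(0.01821 + 0.09011·e^(−0.04·0.1))

2.4286 volumes


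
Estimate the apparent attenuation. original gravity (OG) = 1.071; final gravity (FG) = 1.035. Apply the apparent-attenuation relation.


AA = (OG − FG)/(OG − 1) · 100
AA = (1.071 − 1.035)/(1.071 − 1) · 100

50.7042 %


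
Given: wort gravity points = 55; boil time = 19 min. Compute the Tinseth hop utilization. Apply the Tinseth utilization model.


U = 1.65·0.000125^(GP/1000) · (1 − e^(−0.04·t))/4.15
bigness = 1.65·0.000125^(55/1000) = 1.0065
boil_factor = (1 − e^(−0.04·19))/4.15 = 0.1283
U = 1.0065 · 0.1283

0.1291


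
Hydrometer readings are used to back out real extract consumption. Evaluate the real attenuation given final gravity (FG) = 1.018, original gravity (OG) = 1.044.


AA = (OG−FG)/(OG−1)·100;  RA = AA·0.8192
AA = (1.044 − 1.018)/(1.044 − 1)·100 = 59.0909
RA = 59.0909·0.8192

48.4073 %


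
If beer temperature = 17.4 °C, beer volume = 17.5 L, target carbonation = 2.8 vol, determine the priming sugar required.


residual = 14.695·(0.01821 + 0.09011·e^(−0.04·T));  sugar = (target − residual)·4.0·V
residual = 14.695·(0.01821 + 0.09011·e^(−0.04·17.4)) = 0.9278
sugar = (2.8 − 0.9278)·4.0·17.5

131.0545 g


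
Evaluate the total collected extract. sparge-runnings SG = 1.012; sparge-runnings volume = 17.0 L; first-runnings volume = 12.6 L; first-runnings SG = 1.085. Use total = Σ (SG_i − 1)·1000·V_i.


first = (1.085 − 1)·1000·12.6 = 1071.0000
sparge = (1.012 − 1)·1000·17.0 = 204.0000
total = 1071.0000 + 204.0000

1275.0000 gravity·L


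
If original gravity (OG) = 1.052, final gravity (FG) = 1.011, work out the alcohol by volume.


ABV = (OG − FG) · 131.25
ABV = (1.052 − 1.011) · 131.25

5.3813 % ABV


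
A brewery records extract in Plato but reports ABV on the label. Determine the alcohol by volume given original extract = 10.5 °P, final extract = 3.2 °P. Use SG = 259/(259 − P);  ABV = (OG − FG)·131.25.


OG = 259/(259 − 10.5) = 1.0423
FG = 259/(259 − 3.2) = 1.0125
ABV = (1.0423 − 1.0125)·131.25

3.9039 % ABV


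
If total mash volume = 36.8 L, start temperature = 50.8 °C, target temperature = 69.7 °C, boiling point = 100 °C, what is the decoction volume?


V_dec = V_total·(T_target − T_start)/(T_boil − T_start)
V_dec = 36.8·(69.7 − 50.8)/(100 − 50.8)

14.1366 L


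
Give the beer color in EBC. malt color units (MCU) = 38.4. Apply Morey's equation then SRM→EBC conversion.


SRM = 1.4922·MCU^0.6859;  EBC = SRM·1.97
SRM = 1.4922·38.4^0.6859 = 18.2188
EBC = 18.2188·1.97

35.8910 EBC


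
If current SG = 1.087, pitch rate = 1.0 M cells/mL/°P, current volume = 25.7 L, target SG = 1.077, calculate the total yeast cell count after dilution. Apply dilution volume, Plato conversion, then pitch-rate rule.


V_w = V·((SG_c−1)/(SG_t−1)−1);  °P = 259 − 259/SG_t;  cells = rate·(V+V_w)·°P
V_w = 25.7·((1.087−1)/(1.077−1)−1) = 3.3377
V_final = 25.7 + 3.3377 = 29.0377
°P = 259 − 259/1.077 = 18.5172
cells = 1.0·29.0377·18.5172

537.6955 billion cells


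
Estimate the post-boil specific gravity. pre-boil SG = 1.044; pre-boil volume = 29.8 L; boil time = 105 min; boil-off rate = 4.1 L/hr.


V_post = V_pre − rate·(t/60);  SG_post = 1 + (SG_pre−1)·V_pre/V_post
V_post = 29.8 − 4.1·(105/60) = 22.6250
SG_post = 1 + (1.044 − 1)·29.8/22.6250

1.0580


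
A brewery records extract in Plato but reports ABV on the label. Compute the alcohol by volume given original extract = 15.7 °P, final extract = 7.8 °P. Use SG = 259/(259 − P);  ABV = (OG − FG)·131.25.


OG = 259/(259 − 15.7) = 1.0645
FG = 259/(259 − 7.8) = 1.0311
ABV = (1.0645 − 1.0311)·131.25

4.3940 % ABV


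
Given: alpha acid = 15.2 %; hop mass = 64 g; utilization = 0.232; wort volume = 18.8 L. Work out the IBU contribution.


IBU = (α/100)·mass·U·1000 / V
IBU = (15.2/100)·64·0.232·1000 / 18.8

120.0477 IBU


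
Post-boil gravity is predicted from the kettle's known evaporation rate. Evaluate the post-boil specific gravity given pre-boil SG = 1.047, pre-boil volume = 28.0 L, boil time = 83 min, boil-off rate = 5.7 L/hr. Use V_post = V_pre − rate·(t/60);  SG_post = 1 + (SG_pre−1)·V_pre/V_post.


V_post = 28.0 − 5.7·(83/60) = 20.1150
SG_post = 1 + (1.047 − 1)·28.0/20.1150

1.0654


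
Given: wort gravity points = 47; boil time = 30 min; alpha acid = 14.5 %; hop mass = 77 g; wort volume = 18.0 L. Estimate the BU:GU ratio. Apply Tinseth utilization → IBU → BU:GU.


U = 1.65·0.000125^(GP/1000)·(1−e^(−0.04t))/4.15;  IBU = (α/100)·m·U·1000/V;  BU:GU = IBU/GP
U = 1.65·0.000125^(47/1000)·(1−e^(−0.04·30))/4.15 = 0.1821
IBU = (14.5/100)·77·0.1821·1000/18.0 = 112.9622
BU:GU = 112.9622/47

2.4035


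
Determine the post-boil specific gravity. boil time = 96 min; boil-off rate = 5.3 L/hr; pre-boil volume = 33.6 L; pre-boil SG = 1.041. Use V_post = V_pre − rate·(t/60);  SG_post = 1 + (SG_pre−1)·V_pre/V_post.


V_post = 33.6 − 5.3·(96/60) = 25.1200
SG_post = 1 + (1.041 − 1)·33.6/25.1200

1.0548


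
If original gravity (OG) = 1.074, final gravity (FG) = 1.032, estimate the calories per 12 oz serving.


ABW = (OG−FG)·131.25·0.79/FG;  °P = 259 − 259/SG (for OG→OE and FG→AE);  RE = 0.1808·OE + 0.8192·AE;  Cal = (6.9·ABW + 4·(RE−0.1))·FG·3.55
ABW = (1.074 − 1.032)·131.25·0.79/1.032 = 4.2198
OE = 259 − 259/1.074 = 17.8454 °P
AE = 259 − 259/1.032 = 8.0310 °P
RE = 0.1808·17.8454 + 0.8192·8.0310 = 9.8055 °P
Cal = (6.9·4.2198 + 4·(9.8055−0.1))·1.032·3.55

248.9003 kcal


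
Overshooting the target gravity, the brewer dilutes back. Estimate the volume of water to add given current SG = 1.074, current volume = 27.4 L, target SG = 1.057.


V_water = V·((SG_curr − 1)/(SG_target − 1) − 1)
V_water = 27.4·((1.074 − 1)/(1.057 − 1) − 1)

8.1719 L


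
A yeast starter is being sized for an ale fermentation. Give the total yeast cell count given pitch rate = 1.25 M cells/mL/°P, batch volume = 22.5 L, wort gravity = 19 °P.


cells (billions) = rate · V_L · °P
cells = 1.25 · 22.5 · 19

534.3750 billion cells


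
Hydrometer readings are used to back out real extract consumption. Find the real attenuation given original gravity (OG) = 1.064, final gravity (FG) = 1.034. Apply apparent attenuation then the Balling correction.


AA = (OG−FG)/(OG−1)·100;  RA = AA·0.8192
AA = (1.064 − 1.034)/(1.064 − 1)·100 = 46.8750
RA = 46.8750·0.8192

38.4000 %


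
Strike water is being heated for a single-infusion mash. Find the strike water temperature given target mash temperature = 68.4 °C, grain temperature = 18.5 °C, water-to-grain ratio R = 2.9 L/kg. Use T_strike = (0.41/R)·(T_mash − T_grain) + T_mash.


T_strike = (0.41/2.9)·(68.4 − 18.5) + 68.4

75.4548 °C
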